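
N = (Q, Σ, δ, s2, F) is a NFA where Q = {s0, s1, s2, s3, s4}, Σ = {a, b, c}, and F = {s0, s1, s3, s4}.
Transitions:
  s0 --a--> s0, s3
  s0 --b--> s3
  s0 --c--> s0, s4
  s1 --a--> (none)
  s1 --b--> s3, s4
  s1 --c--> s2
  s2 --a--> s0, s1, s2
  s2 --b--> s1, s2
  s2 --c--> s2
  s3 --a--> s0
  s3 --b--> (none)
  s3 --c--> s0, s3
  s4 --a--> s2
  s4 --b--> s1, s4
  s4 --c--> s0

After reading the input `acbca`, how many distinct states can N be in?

Start: {s2}
read a: {s0, s1, s2}
read c: {s0, s2, s4}
read b: {s1, s2, s3, s4}
read c: {s0, s2, s3}
read a: {s0, s1, s2, s3}
Final reachable set {s0, s1, s2, s3} has 4 states.

4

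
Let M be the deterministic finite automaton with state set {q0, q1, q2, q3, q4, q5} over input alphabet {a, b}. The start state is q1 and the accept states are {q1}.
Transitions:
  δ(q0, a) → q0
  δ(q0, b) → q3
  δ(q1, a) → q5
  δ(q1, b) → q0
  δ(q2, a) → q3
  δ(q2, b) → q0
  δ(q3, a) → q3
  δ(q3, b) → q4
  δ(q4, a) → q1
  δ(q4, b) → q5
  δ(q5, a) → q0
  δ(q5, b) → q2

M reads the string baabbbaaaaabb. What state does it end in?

q4

q1 --b--> q0
q0 --a--> q0
q0 --a--> q0
q0 --b--> q3
q3 --b--> q4
q4 --b--> q5
q5 --a--> q0
q0 --a--> q0
q0 --a--> q0
q0 --a--> q0
q0 --a--> q0
q0 --b--> q3
q3 --b--> q4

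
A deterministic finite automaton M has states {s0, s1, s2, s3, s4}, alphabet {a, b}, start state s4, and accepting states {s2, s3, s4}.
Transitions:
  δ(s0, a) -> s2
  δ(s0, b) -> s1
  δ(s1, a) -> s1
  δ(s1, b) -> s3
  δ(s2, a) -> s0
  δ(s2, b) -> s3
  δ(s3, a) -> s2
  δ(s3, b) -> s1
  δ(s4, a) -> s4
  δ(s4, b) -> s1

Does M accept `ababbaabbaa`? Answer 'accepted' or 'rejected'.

s4 --a--> s4
s4 --b--> s1
s1 --a--> s1
s1 --b--> s3
s3 --b--> s1
s1 --a--> s1
s1 --a--> s1
s1 --b--> s3
s3 --b--> s1
s1 --a--> s1
s1 --a--> s1
End in state s1, which is not an accepting state.

rejected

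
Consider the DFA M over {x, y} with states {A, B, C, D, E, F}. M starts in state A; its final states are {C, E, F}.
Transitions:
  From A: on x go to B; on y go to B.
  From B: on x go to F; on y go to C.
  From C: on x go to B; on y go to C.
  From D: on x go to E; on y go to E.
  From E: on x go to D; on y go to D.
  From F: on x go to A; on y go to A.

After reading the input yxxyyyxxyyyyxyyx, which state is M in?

A --y--> B
B --x--> F
F --x--> A
A --y--> B
B --y--> C
C --y--> C
C --x--> B
B --x--> F
F --y--> A
A --y--> B
B --y--> C
C --y--> C
C --x--> B
B --y--> C
C --y--> C
C --x--> B

B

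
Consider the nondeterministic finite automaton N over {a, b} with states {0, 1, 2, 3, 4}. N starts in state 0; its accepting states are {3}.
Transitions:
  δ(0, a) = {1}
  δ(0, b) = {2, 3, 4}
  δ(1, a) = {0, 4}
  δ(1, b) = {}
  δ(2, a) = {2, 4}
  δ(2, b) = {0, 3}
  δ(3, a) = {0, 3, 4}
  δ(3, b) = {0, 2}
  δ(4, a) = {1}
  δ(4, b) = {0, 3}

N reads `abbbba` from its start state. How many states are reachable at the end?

0

Start: {0}
read a: {1}
read b: {}
The reachable set is empty and stays empty for the remaining 4 symbols.
Final reachable set {} has 0 states.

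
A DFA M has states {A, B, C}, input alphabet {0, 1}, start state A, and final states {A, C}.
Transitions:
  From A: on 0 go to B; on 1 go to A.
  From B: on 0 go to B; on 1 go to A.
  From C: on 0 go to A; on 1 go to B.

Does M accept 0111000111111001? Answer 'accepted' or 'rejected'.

A --0--> B
B --1--> A
A --1--> A
A --1--> A
A --0--> B
B --0--> B
B --0--> B
B --1--> A
A --1--> A
A --1--> A
A --1--> A
A --1--> A
A --1--> A
A --0--> B
B --0--> B
B --1--> A
End in state A, which is an accepting state.

accepted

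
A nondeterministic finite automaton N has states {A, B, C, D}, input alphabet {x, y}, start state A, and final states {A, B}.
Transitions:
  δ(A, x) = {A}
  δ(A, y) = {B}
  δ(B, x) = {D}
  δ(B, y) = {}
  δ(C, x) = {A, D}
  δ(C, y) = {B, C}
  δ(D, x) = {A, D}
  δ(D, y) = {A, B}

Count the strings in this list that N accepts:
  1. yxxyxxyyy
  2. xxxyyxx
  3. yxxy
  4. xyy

yxxyxxyyy: rejected
xxxyyxx: rejected
yxxy: accepted
xyy: rejected

1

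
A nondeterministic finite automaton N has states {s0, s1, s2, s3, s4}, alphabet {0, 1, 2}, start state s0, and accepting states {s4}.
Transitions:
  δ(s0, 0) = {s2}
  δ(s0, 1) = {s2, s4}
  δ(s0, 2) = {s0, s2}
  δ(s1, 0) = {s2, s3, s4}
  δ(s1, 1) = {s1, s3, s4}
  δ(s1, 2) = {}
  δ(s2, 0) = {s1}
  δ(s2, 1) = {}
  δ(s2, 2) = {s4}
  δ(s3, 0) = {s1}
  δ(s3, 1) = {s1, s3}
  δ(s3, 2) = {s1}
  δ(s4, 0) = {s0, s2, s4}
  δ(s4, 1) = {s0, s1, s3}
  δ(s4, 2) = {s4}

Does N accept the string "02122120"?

Start: {s0}
read 0: {s2}
read 2: {s4}
read 1: {s0, s1, s3}
read 2: {s0, s1, s2}
read 2: {s0, s2, s4}
read 1: {s0, s1, s2, s3, s4}
read 2: {s0, s1, s2, s4}
read 0: {s0, s1, s2, s3, s4}
Reachable ∩ accepting = {s4} — nonempty.

accepted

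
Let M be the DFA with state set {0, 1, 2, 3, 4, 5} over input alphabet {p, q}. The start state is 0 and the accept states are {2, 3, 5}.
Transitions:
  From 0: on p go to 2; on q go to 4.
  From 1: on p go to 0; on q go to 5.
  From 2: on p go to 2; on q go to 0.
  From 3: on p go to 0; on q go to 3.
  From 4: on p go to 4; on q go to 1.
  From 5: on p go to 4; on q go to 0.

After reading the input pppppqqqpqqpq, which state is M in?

0 --p--> 2
2 --p--> 2
2 --p--> 2
2 --p--> 2
2 --p--> 2
2 --q--> 0
0 --q--> 4
4 --q--> 1
1 --p--> 0
0 --q--> 4
4 --q--> 1
1 --p--> 0
0 --q--> 4

4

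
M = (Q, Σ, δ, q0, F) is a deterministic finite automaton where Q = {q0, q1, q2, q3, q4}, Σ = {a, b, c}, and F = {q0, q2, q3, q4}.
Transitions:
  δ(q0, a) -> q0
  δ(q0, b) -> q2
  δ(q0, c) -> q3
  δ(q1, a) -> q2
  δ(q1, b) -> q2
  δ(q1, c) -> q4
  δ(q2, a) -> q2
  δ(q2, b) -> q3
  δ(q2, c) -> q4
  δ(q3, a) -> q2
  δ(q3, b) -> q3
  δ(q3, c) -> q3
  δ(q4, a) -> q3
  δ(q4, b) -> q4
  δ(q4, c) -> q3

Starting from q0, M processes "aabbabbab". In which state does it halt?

q3

q0 --a--> q0
q0 --a--> q0
q0 --b--> q2
q2 --b--> q3
q3 --a--> q2
q2 --b--> q3
q3 --b--> q3
q3 --a--> q2
q2 --b--> q3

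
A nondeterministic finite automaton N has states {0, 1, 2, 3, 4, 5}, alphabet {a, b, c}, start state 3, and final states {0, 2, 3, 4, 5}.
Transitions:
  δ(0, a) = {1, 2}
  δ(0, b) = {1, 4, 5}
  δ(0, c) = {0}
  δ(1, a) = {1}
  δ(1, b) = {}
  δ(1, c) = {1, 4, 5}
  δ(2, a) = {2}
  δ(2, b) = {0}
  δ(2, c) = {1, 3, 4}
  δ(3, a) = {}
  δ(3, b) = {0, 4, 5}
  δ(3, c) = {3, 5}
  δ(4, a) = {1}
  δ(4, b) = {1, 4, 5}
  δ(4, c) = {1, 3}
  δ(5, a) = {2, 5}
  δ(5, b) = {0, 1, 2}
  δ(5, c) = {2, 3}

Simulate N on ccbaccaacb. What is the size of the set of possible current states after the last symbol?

5

Start: {3}
read c: {3, 5}
read c: {2, 3, 5}
read b: {0, 1, 2, 4, 5}
read a: {1, 2, 5}
read c: {1, 2, 3, 4, 5}
read c: {1, 2, 3, 4, 5}
read a: {1, 2, 5}
read a: {1, 2, 5}
read c: {1, 2, 3, 4, 5}
read b: {0, 1, 2, 4, 5}
Final reachable set {0, 1, 2, 4, 5} has 5 states.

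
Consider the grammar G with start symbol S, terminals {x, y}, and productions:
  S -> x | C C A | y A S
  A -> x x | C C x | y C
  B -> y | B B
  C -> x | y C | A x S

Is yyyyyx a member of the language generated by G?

no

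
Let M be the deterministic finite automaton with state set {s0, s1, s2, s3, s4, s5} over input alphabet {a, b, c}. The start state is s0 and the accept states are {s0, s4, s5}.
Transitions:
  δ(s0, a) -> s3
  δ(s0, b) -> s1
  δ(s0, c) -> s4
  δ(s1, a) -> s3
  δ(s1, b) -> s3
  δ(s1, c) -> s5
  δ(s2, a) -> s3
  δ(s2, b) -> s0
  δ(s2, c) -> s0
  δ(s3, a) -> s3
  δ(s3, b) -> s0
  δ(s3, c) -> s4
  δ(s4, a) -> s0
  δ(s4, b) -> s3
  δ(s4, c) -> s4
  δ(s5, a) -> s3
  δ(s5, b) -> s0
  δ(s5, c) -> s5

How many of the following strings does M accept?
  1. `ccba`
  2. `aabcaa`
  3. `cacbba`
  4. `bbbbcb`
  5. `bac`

2

`ccba`: rejected
`aabcaa`: rejected
`cacbba`: rejected
`bbbbcb`: accepted
`bac`: accepted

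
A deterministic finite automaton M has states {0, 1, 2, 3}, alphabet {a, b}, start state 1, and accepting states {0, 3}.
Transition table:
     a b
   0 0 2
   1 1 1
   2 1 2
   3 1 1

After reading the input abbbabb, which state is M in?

1 --a--> 1
1 --b--> 1
1 --b--> 1
1 --b--> 1
1 --a--> 1
1 --b--> 1
1 --b--> 1

1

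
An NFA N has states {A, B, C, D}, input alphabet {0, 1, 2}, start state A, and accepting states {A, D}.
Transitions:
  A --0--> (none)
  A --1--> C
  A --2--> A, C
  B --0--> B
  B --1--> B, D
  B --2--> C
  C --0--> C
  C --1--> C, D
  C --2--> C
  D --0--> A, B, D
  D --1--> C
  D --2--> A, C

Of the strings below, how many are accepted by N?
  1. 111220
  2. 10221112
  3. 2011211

111220: rejected
10221112: accepted
2011211: accepted

2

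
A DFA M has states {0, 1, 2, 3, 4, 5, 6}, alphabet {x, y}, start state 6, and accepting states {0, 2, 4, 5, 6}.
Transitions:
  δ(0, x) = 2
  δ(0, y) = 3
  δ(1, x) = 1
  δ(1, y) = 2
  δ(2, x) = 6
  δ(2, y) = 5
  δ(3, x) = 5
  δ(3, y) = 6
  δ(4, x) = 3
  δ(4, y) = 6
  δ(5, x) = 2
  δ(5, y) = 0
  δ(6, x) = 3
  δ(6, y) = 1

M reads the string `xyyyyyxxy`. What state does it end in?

1

6 --x--> 3
3 --y--> 6
6 --y--> 1
1 --y--> 2
2 --y--> 5
5 --y--> 0
0 --x--> 2
2 --x--> 6
6 --y--> 1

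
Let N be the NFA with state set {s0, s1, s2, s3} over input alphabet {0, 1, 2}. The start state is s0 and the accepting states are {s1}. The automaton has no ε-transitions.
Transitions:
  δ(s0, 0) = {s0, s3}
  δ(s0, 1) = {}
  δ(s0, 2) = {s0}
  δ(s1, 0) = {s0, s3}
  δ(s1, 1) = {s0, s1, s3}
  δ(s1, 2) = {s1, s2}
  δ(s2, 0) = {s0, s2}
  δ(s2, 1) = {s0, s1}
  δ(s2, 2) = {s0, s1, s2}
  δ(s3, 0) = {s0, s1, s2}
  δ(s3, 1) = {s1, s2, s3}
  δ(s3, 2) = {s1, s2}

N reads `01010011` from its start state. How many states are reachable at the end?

Start: {s0}
read 0: {s0, s3}
read 1: {s1, s2, s3}
read 0: {s0, s1, s2, s3}
read 1: {s0, s1, s2, s3}
read 0: {s0, s1, s2, s3}
read 0: {s0, s1, s2, s3}
read 1: {s0, s1, s2, s3}
read 1: {s0, s1, s2, s3}
Final reachable set {s0, s1, s2, s3} has 4 states.

4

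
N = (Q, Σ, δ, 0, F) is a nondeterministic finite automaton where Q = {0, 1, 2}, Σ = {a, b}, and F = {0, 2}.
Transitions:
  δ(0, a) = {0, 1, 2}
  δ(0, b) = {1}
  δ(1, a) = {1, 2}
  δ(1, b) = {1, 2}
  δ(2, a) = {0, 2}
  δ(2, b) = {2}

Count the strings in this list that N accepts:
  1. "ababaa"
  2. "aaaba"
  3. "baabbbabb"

"ababaa": accepted
"aaaba": accepted
"baabbbabb": accepted

3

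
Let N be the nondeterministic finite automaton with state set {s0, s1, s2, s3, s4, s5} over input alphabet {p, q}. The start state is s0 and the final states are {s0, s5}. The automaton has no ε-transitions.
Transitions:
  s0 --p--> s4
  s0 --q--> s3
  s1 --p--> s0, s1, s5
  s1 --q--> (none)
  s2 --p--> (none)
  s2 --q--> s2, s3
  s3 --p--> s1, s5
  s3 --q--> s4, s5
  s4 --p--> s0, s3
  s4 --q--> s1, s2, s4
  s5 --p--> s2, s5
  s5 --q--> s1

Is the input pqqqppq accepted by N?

rejected

Start: {s0}
read p: {s4}
read q: {s1, s2, s4}
read q: {s1, s2, s3, s4}
read q: {s1, s2, s3, s4, s5}
read p: {s0, s1, s2, s3, s5}
read p: {s0, s1, s2, s4, s5}
read q: {s1, s2, s3, s4}
Reachable ∩ accepting = {} — empty.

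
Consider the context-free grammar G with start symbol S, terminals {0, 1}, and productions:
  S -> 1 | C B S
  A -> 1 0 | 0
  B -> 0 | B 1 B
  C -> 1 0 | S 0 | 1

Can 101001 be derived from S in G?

S ⇒ CBS ⇒ 1BS ⇒ 10S ⇒ 10CBS ⇒ 10S0BS ⇒ 1010BS ⇒ 10100S ⇒ 101001

yes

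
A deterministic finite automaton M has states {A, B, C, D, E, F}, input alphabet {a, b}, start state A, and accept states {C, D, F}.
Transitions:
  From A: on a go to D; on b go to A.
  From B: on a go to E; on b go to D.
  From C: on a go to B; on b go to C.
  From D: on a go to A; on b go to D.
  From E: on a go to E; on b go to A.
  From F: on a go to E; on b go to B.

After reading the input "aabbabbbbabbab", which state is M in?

A --a--> D
D --a--> A
A --b--> A
A --b--> A
A --a--> D
D --b--> D
D --b--> D
D --b--> D
D --b--> D
D --a--> A
A --b--> A
A --b--> A
A --a--> D
D --b--> D

D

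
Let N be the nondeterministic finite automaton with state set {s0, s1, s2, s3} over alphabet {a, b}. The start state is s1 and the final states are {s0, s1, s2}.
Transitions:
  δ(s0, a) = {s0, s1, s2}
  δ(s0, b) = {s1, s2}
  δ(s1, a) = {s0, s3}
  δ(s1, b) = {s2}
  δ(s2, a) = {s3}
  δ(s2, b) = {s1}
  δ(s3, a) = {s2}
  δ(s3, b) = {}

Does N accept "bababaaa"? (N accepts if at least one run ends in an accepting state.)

rejected

Start: {s1}
read b: {s2}
read a: {s3}
read b: {}
The reachable set is empty and stays empty for the remaining 5 symbols.
Reachable ∩ accepting = {} — empty.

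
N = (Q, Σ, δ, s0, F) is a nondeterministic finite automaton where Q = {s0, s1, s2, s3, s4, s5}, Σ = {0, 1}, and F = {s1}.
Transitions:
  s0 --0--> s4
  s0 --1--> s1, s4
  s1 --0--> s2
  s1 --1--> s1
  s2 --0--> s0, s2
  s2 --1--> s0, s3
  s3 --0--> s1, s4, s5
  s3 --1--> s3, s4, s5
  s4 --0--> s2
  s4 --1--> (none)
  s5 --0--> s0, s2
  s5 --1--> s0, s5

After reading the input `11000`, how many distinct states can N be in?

Start: {s0}
read 1: {s1, s4}
read 1: {s1}
read 0: {s2}
read 0: {s0, s2}
read 0: {s0, s2, s4}
Final reachable set {s0, s2, s4} has 3 states.

3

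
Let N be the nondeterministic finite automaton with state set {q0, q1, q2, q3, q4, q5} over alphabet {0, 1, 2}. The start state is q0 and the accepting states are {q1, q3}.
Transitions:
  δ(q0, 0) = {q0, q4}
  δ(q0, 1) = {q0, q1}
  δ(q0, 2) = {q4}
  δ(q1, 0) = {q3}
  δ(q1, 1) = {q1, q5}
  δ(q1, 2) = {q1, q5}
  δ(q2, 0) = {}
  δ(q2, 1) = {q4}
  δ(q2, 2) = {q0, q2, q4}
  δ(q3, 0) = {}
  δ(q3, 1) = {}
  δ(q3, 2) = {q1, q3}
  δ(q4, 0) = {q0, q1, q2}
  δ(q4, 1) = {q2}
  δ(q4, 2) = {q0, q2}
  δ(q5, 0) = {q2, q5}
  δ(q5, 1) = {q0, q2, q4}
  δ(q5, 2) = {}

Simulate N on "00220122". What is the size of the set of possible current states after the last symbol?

5

Start: {q0}
read 0: {q0, q4}
read 0: {q0, q1, q2, q4}
read 2: {q0, q1, q2, q4, q5}
read 2: {q0, q1, q2, q4, q5}
read 0: {q0, q1, q2, q3, q4, q5}
read 1: {q0, q1, q2, q4, q5}
read 2: {q0, q1, q2, q4, q5}
read 2: {q0, q1, q2, q4, q5}
Final reachable set {q0, q1, q2, q4, q5} has 5 states.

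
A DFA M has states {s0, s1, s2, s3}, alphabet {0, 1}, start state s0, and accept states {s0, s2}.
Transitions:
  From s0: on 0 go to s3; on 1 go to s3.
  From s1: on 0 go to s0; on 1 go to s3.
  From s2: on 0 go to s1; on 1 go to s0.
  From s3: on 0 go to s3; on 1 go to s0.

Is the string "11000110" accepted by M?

s0 --1--> s3
s3 --1--> s0
s0 --0--> s3
s3 --0--> s3
s3 --0--> s3
s3 --1--> s0
s0 --1--> s3
s3 --0--> s3
End in state s3, which is not an accepting state.

rejected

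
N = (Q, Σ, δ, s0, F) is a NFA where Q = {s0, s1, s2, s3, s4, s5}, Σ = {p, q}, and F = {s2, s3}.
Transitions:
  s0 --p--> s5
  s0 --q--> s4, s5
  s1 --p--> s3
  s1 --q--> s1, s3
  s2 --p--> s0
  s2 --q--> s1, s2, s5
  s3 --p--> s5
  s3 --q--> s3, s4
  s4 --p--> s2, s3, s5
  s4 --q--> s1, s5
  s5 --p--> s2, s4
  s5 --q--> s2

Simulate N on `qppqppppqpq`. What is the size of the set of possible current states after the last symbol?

5

Start: {s0}
read q: {s4, s5}
read p: {s2, s3, s4, s5}
read p: {s0, s2, s3, s4, s5}
read q: {s1, s2, s3, s4, s5}
read p: {s0, s2, s3, s4, s5}
read p: {s0, s2, s3, s4, s5}
read p: {s0, s2, s3, s4, s5}
read p: {s0, s2, s3, s4, s5}
read q: {s1, s2, s3, s4, s5}
read p: {s0, s2, s3, s4, s5}
read q: {s1, s2, s3, s4, s5}
Final reachable set {s1, s2, s3, s4, s5} has 5 states.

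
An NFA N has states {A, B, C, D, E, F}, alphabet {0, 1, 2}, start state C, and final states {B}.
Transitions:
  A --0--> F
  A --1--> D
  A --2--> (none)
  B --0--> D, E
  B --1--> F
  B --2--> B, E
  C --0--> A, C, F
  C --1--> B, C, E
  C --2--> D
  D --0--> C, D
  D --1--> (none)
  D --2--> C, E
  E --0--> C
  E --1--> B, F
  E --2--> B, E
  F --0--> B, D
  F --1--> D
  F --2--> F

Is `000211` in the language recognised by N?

accepted

Start: {C}
read 0: {A, C, F}
read 0: {A, B, C, D, F}
read 0: {A, B, C, D, E, F}
read 2: {B, C, D, E, F}
read 1: {B, C, D, E, F}
read 1: {B, C, D, E, F}
Reachable ∩ accepting = {B} — nonempty.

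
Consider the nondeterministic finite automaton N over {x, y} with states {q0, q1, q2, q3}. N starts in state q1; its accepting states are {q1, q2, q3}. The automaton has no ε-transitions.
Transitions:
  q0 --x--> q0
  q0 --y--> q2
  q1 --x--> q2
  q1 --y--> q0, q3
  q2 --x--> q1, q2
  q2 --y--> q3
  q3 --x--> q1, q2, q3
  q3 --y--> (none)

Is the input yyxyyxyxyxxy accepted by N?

accepted

Start: {q1}
read y: {q0, q3}
read y: {q2}
read x: {q1, q2}
read y: {q0, q3}
read y: {q2}
read x: {q1, q2}
read y: {q0, q3}
read x: {q0, q1, q2, q3}
read y: {q0, q2, q3}
read x: {q0, q1, q2, q3}
read x: {q0, q1, q2, q3}
read y: {q0, q2, q3}
Reachable ∩ accepting = {q2, q3} — nonempty.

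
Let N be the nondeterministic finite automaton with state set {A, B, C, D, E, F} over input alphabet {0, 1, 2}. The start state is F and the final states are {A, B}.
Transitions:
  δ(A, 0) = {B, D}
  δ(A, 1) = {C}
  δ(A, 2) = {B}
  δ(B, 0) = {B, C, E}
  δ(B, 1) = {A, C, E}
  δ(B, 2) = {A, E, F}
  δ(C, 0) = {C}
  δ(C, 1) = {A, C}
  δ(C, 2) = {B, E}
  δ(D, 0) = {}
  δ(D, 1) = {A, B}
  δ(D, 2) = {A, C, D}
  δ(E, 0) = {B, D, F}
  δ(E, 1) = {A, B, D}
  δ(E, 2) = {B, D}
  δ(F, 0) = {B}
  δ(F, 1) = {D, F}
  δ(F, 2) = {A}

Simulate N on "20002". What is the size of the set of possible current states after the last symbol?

6

Start: {F}
read 2: {A}
read 0: {B, D}
read 0: {B, C, E}
read 0: {B, C, D, E, F}
read 2: {A, B, C, D, E, F}
Final reachable set {A, B, C, D, E, F} has 6 states.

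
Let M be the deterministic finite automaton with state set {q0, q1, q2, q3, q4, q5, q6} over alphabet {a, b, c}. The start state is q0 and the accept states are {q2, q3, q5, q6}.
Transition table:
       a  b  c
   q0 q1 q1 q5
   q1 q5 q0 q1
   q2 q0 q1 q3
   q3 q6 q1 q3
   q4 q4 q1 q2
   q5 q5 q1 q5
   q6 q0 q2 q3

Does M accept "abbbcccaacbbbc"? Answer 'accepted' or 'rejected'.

q0 --a--> q1
q1 --b--> q0
q0 --b--> q1
q1 --b--> q0
q0 --c--> q5
q5 --c--> q5
q5 --c--> q5
q5 --a--> q5
q5 --a--> q5
q5 --c--> q5
q5 --b--> q1
q1 --b--> q0
q0 --b--> q1
q1 --c--> q1
End in state q1, which is not an accepting state.

rejected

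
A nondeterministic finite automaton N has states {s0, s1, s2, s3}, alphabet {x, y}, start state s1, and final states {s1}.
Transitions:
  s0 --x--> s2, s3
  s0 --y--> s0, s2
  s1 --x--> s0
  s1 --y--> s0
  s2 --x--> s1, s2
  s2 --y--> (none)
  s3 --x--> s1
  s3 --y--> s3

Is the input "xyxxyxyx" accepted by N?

Start: {s1}
read x: {s0}
read y: {s0, s2}
read x: {s1, s2, s3}
read x: {s0, s1, s2}
read y: {s0, s2}
read x: {s1, s2, s3}
read y: {s0, s3}
read x: {s1, s2, s3}
Reachable ∩ accepting = {s1} — nonempty.

accepted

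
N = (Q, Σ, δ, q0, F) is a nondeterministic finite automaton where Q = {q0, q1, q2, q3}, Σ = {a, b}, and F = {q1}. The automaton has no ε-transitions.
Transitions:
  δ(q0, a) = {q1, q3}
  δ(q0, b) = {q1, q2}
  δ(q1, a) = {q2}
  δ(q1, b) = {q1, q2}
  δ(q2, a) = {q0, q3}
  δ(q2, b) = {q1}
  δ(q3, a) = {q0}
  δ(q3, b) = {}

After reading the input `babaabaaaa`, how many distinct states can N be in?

4

Start: {q0}
read b: {q1, q2}
read a: {q0, q2, q3}
read b: {q1, q2}
read a: {q0, q2, q3}
read a: {q0, q1, q3}
read b: {q1, q2}
read a: {q0, q2, q3}
read a: {q0, q1, q3}
read a: {q0, q1, q2, q3}
read a: {q0, q1, q2, q3}
Final reachable set {q0, q1, q2, q3} has 4 states.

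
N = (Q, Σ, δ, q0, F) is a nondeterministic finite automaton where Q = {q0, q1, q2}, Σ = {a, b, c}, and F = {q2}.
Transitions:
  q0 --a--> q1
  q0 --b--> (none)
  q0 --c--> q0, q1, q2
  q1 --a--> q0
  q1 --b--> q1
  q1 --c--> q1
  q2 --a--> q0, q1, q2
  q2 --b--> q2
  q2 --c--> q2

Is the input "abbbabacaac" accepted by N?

Start: {q0}
read a: {q1}
read b: {q1}
read b: {q1}
read b: {q1}
read a: {q0}
read b: {}
The reachable set is empty and stays empty for the remaining 5 symbols.
Reachable ∩ accepting = {} — empty.

rejected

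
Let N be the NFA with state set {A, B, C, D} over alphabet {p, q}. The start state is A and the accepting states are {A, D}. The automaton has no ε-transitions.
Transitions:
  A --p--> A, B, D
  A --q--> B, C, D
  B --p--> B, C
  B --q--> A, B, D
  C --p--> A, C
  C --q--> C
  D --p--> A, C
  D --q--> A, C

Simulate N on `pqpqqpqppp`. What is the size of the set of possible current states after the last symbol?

4

Start: {A}
read p: {A, B, D}
read q: {A, B, C, D}
read p: {A, B, C, D}
read q: {A, B, C, D}
read q: {A, B, C, D}
read p: {A, B, C, D}
read q: {A, B, C, D}
read p: {A, B, C, D}
read p: {A, B, C, D}
read p: {A, B, C, D}
Final reachable set {A, B, C, D} has 4 states.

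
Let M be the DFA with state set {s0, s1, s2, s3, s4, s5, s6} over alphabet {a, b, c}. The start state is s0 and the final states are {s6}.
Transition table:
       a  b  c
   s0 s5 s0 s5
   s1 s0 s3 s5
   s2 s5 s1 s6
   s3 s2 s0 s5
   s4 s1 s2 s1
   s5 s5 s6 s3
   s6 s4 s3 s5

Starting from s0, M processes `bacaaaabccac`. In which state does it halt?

s0 --b--> s0
s0 --a--> s5
s5 --c--> s3
s3 --a--> s2
s2 --a--> s5
s5 --a--> s5
s5 --a--> s5
s5 --b--> s6
s6 --c--> s5
s5 --c--> s3
s3 --a--> s2
s2 --c--> s6

s6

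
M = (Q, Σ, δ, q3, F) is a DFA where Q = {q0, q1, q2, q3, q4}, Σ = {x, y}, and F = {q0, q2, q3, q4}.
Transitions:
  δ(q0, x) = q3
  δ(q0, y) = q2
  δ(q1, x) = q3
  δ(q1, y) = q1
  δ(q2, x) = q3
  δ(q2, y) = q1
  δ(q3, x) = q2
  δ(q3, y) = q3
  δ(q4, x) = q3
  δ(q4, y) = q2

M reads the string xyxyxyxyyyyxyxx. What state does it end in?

q2

q3 --x--> q2
q2 --y--> q1
q1 --x--> q3
q3 --y--> q3
q3 --x--> q2
q2 --y--> q1
q1 --x--> q3
q3 --y--> q3
q3 --y--> q3
q3 --y--> q3
q3 --y--> q3
q3 --x--> q2
q2 --y--> q1
q1 --x--> q3
q3 --x--> q2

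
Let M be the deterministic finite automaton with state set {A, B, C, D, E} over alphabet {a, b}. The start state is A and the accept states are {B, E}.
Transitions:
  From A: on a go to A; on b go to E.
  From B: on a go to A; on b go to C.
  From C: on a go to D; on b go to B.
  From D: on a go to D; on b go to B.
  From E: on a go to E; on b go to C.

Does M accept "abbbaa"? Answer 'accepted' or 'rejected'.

A --a--> A
A --b--> E
E --b--> C
C --b--> B
B --a--> A
A --a--> A
End in state A, which is not an accepting state.

rejected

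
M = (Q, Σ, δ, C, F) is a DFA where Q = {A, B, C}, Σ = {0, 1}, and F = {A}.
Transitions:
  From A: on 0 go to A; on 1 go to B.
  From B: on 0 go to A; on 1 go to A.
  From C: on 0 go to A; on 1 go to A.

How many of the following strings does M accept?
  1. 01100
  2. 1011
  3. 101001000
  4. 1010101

01100: accepted
1011: accepted
101001000: accepted
1010101: rejected

3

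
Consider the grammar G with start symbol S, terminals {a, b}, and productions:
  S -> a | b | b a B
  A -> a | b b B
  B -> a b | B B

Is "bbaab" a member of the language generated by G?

no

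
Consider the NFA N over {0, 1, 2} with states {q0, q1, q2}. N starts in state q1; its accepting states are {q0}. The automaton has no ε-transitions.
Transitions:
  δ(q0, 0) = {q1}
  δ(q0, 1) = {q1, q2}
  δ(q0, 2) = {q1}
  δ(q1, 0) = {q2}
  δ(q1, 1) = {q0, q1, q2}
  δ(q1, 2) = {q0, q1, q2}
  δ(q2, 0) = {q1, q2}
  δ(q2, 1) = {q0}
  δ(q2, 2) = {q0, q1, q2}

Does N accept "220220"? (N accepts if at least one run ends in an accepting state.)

rejected

Start: {q1}
read 2: {q0, q1, q2}
read 2: {q0, q1, q2}
read 0: {q1, q2}
read 2: {q0, q1, q2}
read 2: {q0, q1, q2}
read 0: {q1, q2}
Reachable ∩ accepting = {} — empty.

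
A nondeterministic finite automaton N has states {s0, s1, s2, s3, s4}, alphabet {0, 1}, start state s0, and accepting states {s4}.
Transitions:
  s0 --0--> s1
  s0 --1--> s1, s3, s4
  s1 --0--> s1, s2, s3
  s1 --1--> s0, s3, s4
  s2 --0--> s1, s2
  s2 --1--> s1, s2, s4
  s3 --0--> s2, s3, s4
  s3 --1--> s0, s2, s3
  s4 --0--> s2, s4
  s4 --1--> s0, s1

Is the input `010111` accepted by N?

Start: {s0}
read 0: {s1}
read 1: {s0, s3, s4}
read 0: {s1, s2, s3, s4}
read 1: {s0, s1, s2, s3, s4}
read 1: {s0, s1, s2, s3, s4}
read 1: {s0, s1, s2, s3, s4}
Reachable ∩ accepting = {s4} — nonempty.

accepted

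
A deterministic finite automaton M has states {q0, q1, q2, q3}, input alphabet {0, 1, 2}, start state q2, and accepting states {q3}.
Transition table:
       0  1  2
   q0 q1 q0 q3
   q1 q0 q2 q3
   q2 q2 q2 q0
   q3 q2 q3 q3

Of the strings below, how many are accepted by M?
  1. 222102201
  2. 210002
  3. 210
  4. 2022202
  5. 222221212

222102201: rejected
210002: accepted
210: rejected
2022202: rejected
222221212: accepted

2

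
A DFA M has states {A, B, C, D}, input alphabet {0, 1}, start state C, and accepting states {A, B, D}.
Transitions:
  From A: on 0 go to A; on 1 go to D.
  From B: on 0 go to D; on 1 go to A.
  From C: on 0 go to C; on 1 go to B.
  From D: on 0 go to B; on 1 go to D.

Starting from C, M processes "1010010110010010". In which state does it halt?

C --1--> B
B --0--> D
D --1--> D
D --0--> B
B --0--> D
D --1--> D
D --0--> B
B --1--> A
A --1--> D
D --0--> B
B --0--> D
D --1--> D
D --0--> B
B --0--> D
D --1--> D
D --0--> B

B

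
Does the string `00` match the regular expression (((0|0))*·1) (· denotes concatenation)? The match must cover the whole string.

no

No split of 00 into u·v has ((0|0))* matching u and 1 matching v.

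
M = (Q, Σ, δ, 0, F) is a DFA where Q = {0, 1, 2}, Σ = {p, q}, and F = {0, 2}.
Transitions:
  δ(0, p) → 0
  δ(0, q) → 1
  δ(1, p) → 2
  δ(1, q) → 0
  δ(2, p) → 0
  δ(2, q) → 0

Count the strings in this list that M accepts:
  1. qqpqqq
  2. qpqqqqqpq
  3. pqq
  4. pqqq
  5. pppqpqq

1

qqpqqq: rejected
qpqqqqqpq: rejected
pqq: accepted
pqqq: rejected
pppqpqq: rejected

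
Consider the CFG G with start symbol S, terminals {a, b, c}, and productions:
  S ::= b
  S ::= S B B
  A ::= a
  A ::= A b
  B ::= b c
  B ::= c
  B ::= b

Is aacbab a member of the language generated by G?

no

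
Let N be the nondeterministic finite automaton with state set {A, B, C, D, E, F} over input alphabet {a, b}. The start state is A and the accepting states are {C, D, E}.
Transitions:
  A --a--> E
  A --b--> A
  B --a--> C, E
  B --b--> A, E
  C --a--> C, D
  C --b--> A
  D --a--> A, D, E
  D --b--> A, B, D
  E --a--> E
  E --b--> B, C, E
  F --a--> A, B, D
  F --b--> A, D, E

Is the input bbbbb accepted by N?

rejected

Start: {A}
read b: {A}
read b: {A}
read b: {A}
read b: {A}
read b: {A}
Reachable ∩ accepting = {} — empty.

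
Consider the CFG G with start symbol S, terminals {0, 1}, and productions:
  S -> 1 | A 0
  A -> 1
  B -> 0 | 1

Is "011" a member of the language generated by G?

no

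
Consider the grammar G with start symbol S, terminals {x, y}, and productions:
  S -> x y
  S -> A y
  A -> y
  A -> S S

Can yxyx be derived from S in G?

no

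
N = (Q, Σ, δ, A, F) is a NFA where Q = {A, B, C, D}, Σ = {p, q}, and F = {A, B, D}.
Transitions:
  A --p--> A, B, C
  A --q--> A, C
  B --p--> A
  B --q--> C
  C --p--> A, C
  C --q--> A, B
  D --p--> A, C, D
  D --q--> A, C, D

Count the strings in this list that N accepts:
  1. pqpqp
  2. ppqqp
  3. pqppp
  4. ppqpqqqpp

pqpqp: accepted
ppqqp: accepted
pqppp: accepted
ppqpqqqpp: accepted

4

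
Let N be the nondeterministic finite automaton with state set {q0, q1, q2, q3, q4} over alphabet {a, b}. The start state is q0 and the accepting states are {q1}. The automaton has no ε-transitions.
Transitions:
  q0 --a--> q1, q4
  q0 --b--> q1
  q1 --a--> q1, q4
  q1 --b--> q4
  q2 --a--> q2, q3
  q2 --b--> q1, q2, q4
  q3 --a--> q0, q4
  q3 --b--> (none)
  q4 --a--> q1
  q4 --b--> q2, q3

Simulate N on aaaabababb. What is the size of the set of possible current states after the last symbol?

4

Start: {q0}
read a: {q1, q4}
read a: {q1, q4}
read a: {q1, q4}
read a: {q1, q4}
read b: {q2, q3, q4}
read a: {q0, q1, q2, q3, q4}
read b: {q1, q2, q3, q4}
read a: {q0, q1, q2, q3, q4}
read b: {q1, q2, q3, q4}
read b: {q1, q2, q3, q4}
Final reachable set {q1, q2, q3, q4} has 4 states.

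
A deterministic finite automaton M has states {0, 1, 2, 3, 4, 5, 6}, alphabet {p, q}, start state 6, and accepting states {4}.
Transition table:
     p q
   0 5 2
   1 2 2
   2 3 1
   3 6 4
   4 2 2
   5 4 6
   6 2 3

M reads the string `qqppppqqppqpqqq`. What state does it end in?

2

6 --q--> 3
3 --q--> 4
4 --p--> 2
2 --p--> 3
3 --p--> 6
6 --p--> 2
2 --q--> 1
1 --q--> 2
2 --p--> 3
3 --p--> 6
6 --q--> 3
3 --p--> 6
6 --q--> 3
3 --q--> 4
4 --q--> 2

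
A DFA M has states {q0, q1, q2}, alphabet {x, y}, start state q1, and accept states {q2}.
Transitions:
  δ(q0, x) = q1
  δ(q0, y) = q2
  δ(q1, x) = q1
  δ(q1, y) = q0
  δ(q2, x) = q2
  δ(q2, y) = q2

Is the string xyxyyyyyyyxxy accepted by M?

accepted

q1 --x--> q1
q1 --y--> q0
q0 --x--> q1
q1 --y--> q0
q0 --y--> q2
q2 --y--> q2
q2 --y--> q2
q2 --y--> q2
q2 --y--> q2
q2 --y--> q2
q2 --x--> q2
q2 --x--> q2
q2 --y--> q2
End in state q2, which is an accepting state.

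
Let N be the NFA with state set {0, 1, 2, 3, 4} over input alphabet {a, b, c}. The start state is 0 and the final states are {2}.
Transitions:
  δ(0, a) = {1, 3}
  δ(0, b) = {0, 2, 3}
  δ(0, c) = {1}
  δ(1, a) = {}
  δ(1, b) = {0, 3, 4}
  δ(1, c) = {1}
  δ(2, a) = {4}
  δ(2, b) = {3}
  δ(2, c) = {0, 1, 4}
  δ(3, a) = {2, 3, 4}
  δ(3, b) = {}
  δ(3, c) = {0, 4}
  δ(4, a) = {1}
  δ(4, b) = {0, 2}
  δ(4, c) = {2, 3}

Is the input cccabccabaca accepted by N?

Start: {0}
read c: {1}
read c: {1}
read c: {1}
read a: {}
The reachable set is empty and stays empty for the remaining 8 symbols.
Reachable ∩ accepting = {} — empty.

rejected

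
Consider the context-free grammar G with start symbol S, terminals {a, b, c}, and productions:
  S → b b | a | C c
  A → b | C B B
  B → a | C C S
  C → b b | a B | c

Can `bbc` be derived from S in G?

S ⇒ Cc ⇒ bbc

yes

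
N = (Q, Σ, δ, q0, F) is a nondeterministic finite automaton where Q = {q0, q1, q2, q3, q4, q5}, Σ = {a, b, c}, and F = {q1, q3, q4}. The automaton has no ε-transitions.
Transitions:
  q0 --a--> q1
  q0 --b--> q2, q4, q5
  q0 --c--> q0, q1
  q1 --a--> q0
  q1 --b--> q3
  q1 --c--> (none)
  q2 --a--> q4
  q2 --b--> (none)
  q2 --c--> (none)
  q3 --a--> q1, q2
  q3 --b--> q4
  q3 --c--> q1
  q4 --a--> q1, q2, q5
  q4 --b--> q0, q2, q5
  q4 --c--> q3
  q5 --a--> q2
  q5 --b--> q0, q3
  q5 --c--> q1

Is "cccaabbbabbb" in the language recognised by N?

Start: {q0}
read c: {q0, q1}
read c: {q0, q1}
read c: {q0, q1}
read a: {q0, q1}
read a: {q0, q1}
read b: {q2, q3, q4, q5}
read b: {q0, q2, q3, q4, q5}
read b: {q0, q2, q3, q4, q5}
read a: {q1, q2, q4, q5}
read b: {q0, q2, q3, q5}
read b: {q0, q2, q3, q4, q5}
read b: {q0, q2, q3, q4, q5}
Reachable ∩ accepting = {q3, q4} — nonempty.

accepted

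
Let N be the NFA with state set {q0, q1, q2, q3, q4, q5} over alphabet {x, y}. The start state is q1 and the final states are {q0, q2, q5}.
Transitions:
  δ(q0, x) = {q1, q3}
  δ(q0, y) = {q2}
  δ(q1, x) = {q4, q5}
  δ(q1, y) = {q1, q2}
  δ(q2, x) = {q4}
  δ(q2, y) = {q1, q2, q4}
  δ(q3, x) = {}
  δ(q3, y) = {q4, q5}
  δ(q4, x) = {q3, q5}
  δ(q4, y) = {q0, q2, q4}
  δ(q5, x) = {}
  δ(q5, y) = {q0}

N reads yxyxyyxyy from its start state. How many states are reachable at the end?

Start: {q1}
read y: {q1, q2}
read x: {q4, q5}
read y: {q0, q2, q4}
read x: {q1, q3, q4, q5}
read y: {q0, q1, q2, q4, q5}
read y: {q0, q1, q2, q4}
read x: {q1, q3, q4, q5}
read y: {q0, q1, q2, q4, q5}
read y: {q0, q1, q2, q4}
Final reachable set {q0, q1, q2, q4} has 4 states.

4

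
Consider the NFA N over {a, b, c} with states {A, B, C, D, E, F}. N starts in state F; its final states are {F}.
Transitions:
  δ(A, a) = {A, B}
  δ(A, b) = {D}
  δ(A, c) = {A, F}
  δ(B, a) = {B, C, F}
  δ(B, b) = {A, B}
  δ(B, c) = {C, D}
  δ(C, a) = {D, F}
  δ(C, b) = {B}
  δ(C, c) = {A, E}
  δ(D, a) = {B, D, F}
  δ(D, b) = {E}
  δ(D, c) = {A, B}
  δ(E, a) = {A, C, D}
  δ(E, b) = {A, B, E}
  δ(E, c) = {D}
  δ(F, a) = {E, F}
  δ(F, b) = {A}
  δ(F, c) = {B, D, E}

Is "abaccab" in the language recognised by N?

Start: {F}
read a: {E, F}
read b: {A, B, E}
read a: {A, B, C, D, F}
read c: {A, B, C, D, E, F}
read c: {A, B, C, D, E, F}
read a: {A, B, C, D, E, F}
read b: {A, B, D, E}
Reachable ∩ accepting = {} — empty.

rejected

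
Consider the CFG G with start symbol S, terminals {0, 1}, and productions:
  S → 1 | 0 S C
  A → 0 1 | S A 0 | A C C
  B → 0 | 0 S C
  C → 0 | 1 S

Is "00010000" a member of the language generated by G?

no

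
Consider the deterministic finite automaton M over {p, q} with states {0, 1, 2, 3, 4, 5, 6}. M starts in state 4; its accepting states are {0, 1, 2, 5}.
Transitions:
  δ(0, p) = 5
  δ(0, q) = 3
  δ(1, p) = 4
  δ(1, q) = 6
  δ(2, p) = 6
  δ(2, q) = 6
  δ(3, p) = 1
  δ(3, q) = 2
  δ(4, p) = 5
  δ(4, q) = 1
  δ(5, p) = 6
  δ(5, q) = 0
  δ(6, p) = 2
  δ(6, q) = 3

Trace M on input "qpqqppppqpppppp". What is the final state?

4 --q--> 1
1 --p--> 4
4 --q--> 1
1 --q--> 6
6 --p--> 2
2 --p--> 6
6 --p--> 2
2 --p--> 6
6 --q--> 3
3 --p--> 1
1 --p--> 4
4 --p--> 5
5 --p--> 6
6 --p--> 2
2 --p--> 6

6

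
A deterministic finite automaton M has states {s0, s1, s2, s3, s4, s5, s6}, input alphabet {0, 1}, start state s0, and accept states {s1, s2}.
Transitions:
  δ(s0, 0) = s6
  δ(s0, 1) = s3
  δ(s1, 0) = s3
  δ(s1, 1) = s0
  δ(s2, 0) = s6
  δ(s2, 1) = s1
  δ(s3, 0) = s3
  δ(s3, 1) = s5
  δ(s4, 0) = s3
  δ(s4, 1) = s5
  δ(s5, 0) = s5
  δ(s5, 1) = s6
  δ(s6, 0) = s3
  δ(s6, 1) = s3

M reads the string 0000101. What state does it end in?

s6

s0 --0--> s6
s6 --0--> s3
s3 --0--> s3
s3 --0--> s3
s3 --1--> s5
s5 --0--> s5
s5 --1--> s6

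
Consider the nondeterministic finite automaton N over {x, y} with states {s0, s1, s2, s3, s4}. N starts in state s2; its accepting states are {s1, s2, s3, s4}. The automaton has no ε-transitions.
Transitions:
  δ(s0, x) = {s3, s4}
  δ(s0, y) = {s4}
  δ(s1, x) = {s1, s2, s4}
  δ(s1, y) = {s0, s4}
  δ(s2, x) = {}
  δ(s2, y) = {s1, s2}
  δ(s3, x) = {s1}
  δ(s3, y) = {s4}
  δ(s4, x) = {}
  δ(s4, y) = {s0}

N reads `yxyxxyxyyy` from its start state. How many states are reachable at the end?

4

Start: {s2}
read y: {s1, s2}
read x: {s1, s2, s4}
read y: {s0, s1, s2, s4}
read x: {s1, s2, s3, s4}
read x: {s1, s2, s4}
read y: {s0, s1, s2, s4}
read x: {s1, s2, s3, s4}
read y: {s0, s1, s2, s4}
read y: {s0, s1, s2, s4}
read y: {s0, s1, s2, s4}
Final reachable set {s0, s1, s2, s4} has 4 states.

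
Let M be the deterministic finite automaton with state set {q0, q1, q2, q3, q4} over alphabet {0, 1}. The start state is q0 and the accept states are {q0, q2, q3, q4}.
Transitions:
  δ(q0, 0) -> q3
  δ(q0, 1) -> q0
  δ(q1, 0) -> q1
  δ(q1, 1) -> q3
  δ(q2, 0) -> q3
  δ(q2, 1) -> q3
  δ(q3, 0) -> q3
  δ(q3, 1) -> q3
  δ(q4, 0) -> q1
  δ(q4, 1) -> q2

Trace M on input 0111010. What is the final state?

q3

q0 --0--> q3
q3 --1--> q3
q3 --1--> q3
q3 --1--> q3
q3 --0--> q3
q3 --1--> q3
q3 --0--> q3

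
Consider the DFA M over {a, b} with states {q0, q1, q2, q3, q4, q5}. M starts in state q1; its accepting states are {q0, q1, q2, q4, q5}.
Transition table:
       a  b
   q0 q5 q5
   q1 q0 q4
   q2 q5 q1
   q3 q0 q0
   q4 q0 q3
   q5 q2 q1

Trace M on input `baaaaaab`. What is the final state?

q1

q1 --b--> q4
q4 --a--> q0
q0 --a--> q5
q5 --a--> q2
q2 --a--> q5
q5 --a--> q2
q2 --a--> q5
q5 --b--> q1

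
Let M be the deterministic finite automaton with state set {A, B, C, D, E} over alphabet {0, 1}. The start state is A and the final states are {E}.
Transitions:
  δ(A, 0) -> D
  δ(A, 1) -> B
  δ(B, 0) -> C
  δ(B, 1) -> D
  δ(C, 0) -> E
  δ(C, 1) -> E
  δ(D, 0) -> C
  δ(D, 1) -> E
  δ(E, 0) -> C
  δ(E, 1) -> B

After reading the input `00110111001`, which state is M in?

B

A --0--> D
D --0--> C
C --1--> E
E --1--> B
B --0--> C
C --1--> E
E --1--> B
B --1--> D
D --0--> C
C --0--> E
E --1--> B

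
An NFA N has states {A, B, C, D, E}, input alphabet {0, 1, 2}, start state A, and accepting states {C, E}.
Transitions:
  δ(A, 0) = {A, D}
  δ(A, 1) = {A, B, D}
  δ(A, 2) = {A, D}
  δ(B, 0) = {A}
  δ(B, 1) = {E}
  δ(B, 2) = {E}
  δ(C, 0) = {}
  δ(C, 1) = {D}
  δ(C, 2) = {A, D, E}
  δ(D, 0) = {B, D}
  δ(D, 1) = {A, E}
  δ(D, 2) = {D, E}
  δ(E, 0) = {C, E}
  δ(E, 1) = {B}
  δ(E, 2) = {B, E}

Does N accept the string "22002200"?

Start: {A}
read 2: {A, D}
read 2: {A, D, E}
read 0: {A, B, C, D, E}
read 0: {A, B, C, D, E}
read 2: {A, B, D, E}
read 2: {A, B, D, E}
read 0: {A, B, C, D, E}
read 0: {A, B, C, D, E}
Reachable ∩ accepting = {C, E} — nonempty.

accepted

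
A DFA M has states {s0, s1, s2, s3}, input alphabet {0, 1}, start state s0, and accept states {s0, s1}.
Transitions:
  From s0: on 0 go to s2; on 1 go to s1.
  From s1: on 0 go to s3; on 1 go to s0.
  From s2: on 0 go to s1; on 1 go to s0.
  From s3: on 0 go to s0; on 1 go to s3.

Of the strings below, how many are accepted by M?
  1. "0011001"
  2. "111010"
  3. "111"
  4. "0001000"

"0011001": accepted
"111010": accepted
"111": accepted
"0001000": accepted

4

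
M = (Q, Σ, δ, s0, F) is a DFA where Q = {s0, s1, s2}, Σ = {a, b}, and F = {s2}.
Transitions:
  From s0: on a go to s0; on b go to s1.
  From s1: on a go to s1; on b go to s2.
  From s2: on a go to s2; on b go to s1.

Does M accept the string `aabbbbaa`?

accepted

s0 --a--> s0
s0 --a--> s0
s0 --b--> s1
s1 --b--> s2
s2 --b--> s1
s1 --b--> s2
s2 --a--> s2
s2 --a--> s2
End in state s2, which is an accepting state.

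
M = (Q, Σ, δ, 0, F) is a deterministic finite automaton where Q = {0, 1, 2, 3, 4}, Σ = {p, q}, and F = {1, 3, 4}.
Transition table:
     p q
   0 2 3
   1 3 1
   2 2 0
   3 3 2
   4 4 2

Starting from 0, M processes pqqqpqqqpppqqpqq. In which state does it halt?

0

0 --p--> 2
2 --q--> 0
0 --q--> 3
3 --q--> 2
2 --p--> 2
2 --q--> 0
0 --q--> 3
3 --q--> 2
2 --p--> 2
2 --p--> 2
2 --p--> 2
2 --q--> 0
0 --q--> 3
3 --p--> 3
3 --q--> 2
2 --q--> 0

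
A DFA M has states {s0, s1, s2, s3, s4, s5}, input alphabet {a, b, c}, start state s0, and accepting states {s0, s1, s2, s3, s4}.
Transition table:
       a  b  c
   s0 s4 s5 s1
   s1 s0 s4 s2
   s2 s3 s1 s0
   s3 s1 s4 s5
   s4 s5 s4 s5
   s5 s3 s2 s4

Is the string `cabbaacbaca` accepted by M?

accepted

s0 --c--> s1
s1 --a--> s0
s0 --b--> s5
s5 --b--> s2
s2 --a--> s3
s3 --a--> s1
s1 --c--> s2
s2 --b--> s1
s1 --a--> s0
s0 --c--> s1
s1 --a--> s0
End in state s0, which is an accepting state.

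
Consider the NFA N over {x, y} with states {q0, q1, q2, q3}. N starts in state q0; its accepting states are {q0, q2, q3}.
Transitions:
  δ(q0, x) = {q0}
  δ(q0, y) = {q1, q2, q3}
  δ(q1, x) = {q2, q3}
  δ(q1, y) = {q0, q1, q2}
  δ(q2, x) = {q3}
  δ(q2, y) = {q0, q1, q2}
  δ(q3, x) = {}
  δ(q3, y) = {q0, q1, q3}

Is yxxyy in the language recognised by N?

Start: {q0}
read y: {q1, q2, q3}
read x: {q2, q3}
read x: {q3}
read y: {q0, q1, q3}
read y: {q0, q1, q2, q3}
Reachable ∩ accepting = {q0, q2, q3} — nonempty.

accepted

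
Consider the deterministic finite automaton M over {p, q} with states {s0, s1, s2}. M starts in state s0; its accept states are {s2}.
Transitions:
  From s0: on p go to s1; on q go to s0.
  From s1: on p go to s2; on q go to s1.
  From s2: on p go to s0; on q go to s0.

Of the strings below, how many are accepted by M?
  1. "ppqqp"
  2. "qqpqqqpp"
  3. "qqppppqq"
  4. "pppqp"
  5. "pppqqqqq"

0

"ppqqp": rejected
"qqpqqqpp": rejected
"qqppppqq": rejected
"pppqp": rejected
"pppqqqqq": rejected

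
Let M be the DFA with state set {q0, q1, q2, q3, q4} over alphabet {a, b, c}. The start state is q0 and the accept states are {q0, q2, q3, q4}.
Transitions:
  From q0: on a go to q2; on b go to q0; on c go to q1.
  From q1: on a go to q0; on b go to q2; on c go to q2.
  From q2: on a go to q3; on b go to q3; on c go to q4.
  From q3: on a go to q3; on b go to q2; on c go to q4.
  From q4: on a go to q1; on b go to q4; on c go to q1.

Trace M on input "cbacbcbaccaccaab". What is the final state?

q2

q0 --c--> q1
q1 --b--> q2
q2 --a--> q3
q3 --c--> q4
q4 --b--> q4
q4 --c--> q1
q1 --b--> q2
q2 --a--> q3
q3 --c--> q4
q4 --c--> q1
q1 --a--> q0
q0 --c--> q1
q1 --c--> q2
q2 --a--> q3
q3 --a--> q3
q3 --b--> q2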